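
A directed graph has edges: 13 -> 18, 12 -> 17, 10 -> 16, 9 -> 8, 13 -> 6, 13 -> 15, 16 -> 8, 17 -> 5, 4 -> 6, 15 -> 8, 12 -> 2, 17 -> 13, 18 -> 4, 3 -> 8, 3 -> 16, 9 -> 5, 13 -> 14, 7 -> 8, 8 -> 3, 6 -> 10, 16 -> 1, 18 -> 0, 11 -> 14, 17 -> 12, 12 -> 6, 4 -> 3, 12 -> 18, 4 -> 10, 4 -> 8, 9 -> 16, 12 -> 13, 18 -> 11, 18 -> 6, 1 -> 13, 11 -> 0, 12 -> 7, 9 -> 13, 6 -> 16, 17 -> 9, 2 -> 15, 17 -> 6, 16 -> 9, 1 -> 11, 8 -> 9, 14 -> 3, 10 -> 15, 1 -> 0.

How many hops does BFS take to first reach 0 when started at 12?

2

Level 0: 12
Level 1: 2, 6, 7, 13, 17, 18
Level 2: 0, 4, 5, 8, 9, 10, 11, 14, 15, 16
Level 3: 1, 3
0 first appears at level 2.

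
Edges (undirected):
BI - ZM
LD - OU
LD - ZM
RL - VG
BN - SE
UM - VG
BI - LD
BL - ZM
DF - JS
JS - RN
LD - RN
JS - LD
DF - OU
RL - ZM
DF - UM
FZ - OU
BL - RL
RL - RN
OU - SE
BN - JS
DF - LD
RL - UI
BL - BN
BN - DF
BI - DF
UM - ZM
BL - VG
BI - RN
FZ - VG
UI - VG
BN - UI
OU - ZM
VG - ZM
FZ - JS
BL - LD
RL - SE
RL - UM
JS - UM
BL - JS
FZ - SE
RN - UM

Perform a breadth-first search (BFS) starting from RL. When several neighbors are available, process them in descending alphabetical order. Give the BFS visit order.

RL ZM VG UM UI SE RN BL OU LD BI FZ JS DF BN

Visit RL; enqueue ZM, VG, UM, UI, SE, RN, BL → queue [ZM, VG, UM, UI, SE, RN, BL]
Visit ZM; enqueue OU, LD, BI → queue [VG, UM, UI, SE, RN, BL, OU, LD, BI]
Visit VG; enqueue FZ → queue [UM, UI, SE, RN, BL, OU, LD, BI, FZ]
Visit UM; enqueue JS, DF → queue [UI, SE, RN, BL, OU, LD, BI, FZ, JS, DF]
Visit UI; enqueue BN → queue [SE, RN, BL, OU, LD, BI, FZ, JS, DF, BN]
Visit SE → queue [RN, BL, OU, LD, BI, FZ, JS, DF, BN]
Visit RN → queue [BL, OU, LD, BI, FZ, JS, DF, BN]
Visit BL → queue [OU, LD, BI, FZ, JS, DF, BN]
Visit OU → queue [LD, BI, FZ, JS, DF, BN]
Visit LD → queue [BI, FZ, JS, DF, BN]
Visit BI → queue [FZ, JS, DF, BN]
Visit FZ → queue [JS, DF, BN]
Visit JS → queue [DF, BN]
Visit DF → queue [BN]
Visit BN → queue []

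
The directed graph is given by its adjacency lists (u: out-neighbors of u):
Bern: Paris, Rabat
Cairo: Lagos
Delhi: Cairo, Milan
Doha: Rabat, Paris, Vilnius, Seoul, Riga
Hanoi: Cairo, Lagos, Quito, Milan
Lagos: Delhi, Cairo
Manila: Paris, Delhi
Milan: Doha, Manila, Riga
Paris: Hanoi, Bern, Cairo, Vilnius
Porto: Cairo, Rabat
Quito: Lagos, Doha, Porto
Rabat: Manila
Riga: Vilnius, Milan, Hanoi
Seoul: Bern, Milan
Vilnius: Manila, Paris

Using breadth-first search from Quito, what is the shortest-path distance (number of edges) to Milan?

Level 0: Quito
Level 1: Doha, Lagos, Porto
Level 2: Cairo, Delhi, Paris, Rabat, Riga, Seoul, Vilnius
Level 3: Bern, Hanoi, Manila, Milan
Milan first appears at level 3.

3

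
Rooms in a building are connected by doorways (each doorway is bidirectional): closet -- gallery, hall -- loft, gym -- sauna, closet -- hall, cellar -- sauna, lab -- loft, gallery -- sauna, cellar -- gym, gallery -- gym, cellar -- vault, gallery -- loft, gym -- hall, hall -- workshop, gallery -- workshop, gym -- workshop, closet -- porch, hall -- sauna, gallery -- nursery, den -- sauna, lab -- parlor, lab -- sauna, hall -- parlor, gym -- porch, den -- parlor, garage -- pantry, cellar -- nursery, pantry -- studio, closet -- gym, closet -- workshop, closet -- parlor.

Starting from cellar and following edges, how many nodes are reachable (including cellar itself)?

14

BFS from cellar visits: cellar, vault, sauna, nursery, gym, lab, hall, gallery, den, workshop, porch, closet, parlor, loft
Reachable nodes: 14 of 17 total.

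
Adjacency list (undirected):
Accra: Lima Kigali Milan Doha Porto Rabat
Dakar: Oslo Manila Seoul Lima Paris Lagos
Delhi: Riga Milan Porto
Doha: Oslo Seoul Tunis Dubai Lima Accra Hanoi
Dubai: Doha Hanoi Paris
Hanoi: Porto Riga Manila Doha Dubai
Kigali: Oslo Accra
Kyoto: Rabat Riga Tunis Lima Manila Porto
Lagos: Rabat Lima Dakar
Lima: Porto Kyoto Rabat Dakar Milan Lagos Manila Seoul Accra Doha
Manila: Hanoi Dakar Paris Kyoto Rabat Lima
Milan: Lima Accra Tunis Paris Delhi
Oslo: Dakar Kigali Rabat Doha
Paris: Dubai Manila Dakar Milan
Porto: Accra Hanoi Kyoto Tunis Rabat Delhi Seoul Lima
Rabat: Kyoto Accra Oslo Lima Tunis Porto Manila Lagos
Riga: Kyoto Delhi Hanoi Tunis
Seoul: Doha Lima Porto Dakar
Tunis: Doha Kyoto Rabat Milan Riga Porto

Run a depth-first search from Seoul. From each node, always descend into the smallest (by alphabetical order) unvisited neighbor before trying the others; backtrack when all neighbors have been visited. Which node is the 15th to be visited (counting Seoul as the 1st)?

Tunis

Visit Seoul
Seoul → Dakar
Dakar → Lagos
Lagos → Lima
Lima → Accra
Accra → Doha
Doha → Dubai
Dubai → Hanoi
Hanoi → Manila
Manila → Kyoto
Kyoto → Porto
Porto → Delhi
Delhi → Milan
Milan → Paris
Milan → Tunis
Tunis → Rabat
Rabat → Oslo
Oslo → Kigali
Tunis → Riga

Visit order: Seoul, Dakar, Lagos, Lima, Accra, Doha, Dubai, Hanoi, Manila, Kyoto, Porto, Delhi, Milan, Paris, Tunis, Rabat, Oslo, Kigali, Riga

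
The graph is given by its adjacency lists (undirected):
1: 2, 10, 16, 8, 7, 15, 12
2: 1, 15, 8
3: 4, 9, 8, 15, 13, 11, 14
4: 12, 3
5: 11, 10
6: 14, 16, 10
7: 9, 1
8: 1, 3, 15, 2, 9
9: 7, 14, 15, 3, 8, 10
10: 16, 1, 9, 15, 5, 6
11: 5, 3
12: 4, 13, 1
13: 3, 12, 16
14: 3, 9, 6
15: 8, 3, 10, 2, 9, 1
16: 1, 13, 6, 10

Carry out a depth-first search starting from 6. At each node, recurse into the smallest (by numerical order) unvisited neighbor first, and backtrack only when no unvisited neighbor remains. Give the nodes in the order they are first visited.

Visit 6
6 → 10
10 → 1
1 → 2
2 → 8
8 → 3
3 → 4
4 → 12
12 → 13
13 → 16
3 → 9
9 → 7
9 → 14
9 → 15
3 → 11
11 → 5

6, 10, 1, 2, 8, 3, 4, 12, 13, 16, 9, 7, 14, 15, 11, 5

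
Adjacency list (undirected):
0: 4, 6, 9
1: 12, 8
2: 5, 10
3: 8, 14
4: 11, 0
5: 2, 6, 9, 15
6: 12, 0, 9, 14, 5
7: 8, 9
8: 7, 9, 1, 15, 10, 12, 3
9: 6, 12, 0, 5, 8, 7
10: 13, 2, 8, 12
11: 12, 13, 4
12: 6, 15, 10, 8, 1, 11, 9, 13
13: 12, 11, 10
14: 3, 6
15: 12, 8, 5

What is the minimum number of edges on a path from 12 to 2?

2

Level 0: 12
Level 1: 1, 6, 8, 9, 10, 11, 13, 15
Level 2: 0, 2, 3, 4, 5, 7, 14
2 first appears at level 2.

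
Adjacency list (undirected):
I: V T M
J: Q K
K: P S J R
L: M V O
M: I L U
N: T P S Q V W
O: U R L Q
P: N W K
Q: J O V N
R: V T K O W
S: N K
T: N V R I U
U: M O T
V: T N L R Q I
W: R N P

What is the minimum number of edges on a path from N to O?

2

Level 0: N
Level 1: P, Q, S, T, V, W
Level 2: I, J, K, L, O, R, U
Level 3: M
O first appears at level 2.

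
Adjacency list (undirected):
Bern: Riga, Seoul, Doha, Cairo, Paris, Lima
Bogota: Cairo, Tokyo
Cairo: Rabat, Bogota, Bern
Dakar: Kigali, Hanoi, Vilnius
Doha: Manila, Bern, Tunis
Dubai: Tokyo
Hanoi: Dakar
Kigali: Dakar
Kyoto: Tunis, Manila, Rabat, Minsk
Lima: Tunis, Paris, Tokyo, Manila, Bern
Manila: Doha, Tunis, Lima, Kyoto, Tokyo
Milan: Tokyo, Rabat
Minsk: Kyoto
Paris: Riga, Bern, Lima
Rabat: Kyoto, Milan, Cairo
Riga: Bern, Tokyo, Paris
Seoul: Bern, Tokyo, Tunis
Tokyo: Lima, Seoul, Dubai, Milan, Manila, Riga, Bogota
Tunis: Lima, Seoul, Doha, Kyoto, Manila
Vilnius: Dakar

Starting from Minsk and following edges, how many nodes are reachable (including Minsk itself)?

16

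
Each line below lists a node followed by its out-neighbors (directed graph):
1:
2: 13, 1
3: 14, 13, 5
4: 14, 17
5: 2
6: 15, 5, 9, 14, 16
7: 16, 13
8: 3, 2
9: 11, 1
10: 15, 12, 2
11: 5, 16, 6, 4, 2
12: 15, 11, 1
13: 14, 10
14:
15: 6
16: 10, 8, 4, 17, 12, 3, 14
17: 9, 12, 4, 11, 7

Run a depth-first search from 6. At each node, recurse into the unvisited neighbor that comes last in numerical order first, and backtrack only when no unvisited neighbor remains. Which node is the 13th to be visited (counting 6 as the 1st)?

4

Visit 6
6 → 16
16 → 17
17 → 12
12 → 15
12 → 11
11 → 5
5 → 2
2 → 13
13 → 14
13 → 10
2 → 1
11 → 4
17 → 9
17 → 7
16 → 8
8 → 3

Visit order: 6, 16, 17, 12, 15, 11, 5, 2, 13, 14, 10, 1, 4, 9, 7, 8, 3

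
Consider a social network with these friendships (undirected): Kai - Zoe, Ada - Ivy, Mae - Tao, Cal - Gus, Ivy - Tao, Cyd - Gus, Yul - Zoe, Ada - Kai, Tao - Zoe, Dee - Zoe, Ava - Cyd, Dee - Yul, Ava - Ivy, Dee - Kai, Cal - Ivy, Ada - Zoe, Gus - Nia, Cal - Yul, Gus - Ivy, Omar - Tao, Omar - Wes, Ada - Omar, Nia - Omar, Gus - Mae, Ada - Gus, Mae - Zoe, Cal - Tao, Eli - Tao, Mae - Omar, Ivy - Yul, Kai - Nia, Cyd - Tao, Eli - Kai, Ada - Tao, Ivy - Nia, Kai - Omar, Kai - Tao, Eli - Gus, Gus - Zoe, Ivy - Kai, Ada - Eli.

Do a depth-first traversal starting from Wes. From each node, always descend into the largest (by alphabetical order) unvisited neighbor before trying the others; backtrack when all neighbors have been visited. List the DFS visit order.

Wes → Omar → Tao → Zoe → Yul → Ivy → Nia → Kai → Eli → Gus → Mae → Cyd → Ava → Cal → Ada → Dee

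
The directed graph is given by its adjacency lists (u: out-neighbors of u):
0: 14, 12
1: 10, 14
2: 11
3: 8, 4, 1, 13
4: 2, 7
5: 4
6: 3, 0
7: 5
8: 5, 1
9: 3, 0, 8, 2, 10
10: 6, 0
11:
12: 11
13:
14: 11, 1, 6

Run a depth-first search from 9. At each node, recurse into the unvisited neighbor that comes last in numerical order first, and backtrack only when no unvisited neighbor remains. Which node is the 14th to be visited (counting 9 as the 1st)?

Visit 9
9 → 10
10 → 6
6 → 3
3 → 13
3 → 8
8 → 5
5 → 4
4 → 7
4 → 2
2 → 11
8 → 1
1 → 14
6 → 0
0 → 12

Visit order: 9, 10, 6, 3, 13, 8, 5, 4, 7, 2, 11, 1, 14, 0, 12

0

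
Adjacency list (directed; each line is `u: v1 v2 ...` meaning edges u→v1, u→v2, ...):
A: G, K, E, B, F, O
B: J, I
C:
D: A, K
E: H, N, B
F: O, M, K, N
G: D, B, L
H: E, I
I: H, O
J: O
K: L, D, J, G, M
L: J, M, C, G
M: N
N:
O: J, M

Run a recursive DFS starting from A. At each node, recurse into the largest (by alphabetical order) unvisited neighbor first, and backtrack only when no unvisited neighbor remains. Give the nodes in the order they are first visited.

A, O, M, N, J, K, L, G, D, B, I, H, E, C, F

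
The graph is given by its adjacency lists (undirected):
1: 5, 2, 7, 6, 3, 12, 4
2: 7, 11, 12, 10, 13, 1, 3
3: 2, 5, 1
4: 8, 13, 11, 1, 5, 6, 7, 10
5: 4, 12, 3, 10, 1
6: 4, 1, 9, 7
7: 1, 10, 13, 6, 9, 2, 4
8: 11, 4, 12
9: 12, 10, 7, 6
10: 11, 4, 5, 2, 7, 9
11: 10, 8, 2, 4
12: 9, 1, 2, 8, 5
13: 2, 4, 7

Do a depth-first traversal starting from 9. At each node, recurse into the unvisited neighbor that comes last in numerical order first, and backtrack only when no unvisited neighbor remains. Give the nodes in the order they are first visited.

Visit 9
9 → 12
12 → 8
8 → 11
11 → 10
10 → 7
7 → 13
13 → 4
4 → 6
6 → 1
1 → 5
5 → 3
3 → 2

9 → 12 → 8 → 11 → 10 → 7 → 13 → 4 → 6 → 1 → 5 → 3 → 2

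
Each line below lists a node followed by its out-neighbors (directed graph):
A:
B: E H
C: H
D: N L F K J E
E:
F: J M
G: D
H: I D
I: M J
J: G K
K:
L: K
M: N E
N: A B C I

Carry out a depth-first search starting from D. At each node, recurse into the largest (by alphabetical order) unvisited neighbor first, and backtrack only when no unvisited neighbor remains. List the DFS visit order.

D → N → I → M → E → J → K → G → C → H → B → A → L → F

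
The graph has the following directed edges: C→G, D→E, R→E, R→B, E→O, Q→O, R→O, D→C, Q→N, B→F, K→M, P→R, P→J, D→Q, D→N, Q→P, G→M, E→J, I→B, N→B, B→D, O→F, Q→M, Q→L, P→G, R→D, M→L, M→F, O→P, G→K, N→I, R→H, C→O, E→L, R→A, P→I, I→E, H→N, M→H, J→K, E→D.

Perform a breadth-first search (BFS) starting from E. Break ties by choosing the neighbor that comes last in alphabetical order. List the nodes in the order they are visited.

E, O, L, J, D, P, F, K, Q, N, C, R, I, G, M, B, H, A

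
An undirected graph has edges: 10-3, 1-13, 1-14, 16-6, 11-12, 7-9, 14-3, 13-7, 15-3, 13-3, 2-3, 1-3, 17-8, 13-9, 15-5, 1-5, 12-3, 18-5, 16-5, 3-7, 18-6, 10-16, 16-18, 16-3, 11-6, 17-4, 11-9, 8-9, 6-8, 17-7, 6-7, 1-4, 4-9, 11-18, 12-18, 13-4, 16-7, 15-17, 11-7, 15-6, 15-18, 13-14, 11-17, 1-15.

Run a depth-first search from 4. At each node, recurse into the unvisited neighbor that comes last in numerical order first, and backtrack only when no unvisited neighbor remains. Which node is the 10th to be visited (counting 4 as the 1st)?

9

Visit 4
4 → 17
17 → 15
15 → 18
18 → 16
16 → 10
10 → 3
3 → 14
14 → 13
13 → 9
9 → 11
11 → 12
11 → 7
7 → 6
6 → 8
13 → 1
1 → 5
3 → 2

Visit order: 4, 17, 15, 18, 16, 10, 3, 14, 13, 9, 11, 12, 7, 6, 8, 1, 5, 2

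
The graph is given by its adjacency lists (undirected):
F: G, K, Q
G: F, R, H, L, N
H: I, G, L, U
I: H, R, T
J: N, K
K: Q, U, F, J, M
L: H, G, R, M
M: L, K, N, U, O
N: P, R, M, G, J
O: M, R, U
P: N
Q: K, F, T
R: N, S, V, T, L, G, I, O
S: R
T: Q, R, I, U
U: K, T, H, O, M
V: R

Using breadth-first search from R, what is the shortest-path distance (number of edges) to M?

Level 0: R
Level 1: G, I, L, N, O, S, T, V
Level 2: F, H, J, M, P, Q, U
Level 3: K
M first appears at level 2.

2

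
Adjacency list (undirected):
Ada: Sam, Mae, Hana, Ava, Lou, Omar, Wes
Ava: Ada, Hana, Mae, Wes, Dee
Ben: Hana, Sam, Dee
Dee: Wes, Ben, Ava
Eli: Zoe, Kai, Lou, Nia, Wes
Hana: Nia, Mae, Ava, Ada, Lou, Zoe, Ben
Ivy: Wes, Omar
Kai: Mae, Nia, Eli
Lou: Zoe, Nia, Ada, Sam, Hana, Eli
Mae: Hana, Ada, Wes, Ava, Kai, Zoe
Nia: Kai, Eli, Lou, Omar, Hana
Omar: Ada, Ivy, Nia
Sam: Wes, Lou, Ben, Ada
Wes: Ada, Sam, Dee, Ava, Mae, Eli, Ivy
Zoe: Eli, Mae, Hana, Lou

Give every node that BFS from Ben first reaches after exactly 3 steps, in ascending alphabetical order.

Eli, Ivy, Kai, Omar

Level 0: Ben
Level 1: Dee, Hana, Sam
Level 2: Ada, Ava, Lou, Mae, Nia, Wes, Zoe
Level 3: Eli, Ivy, Kai, Omar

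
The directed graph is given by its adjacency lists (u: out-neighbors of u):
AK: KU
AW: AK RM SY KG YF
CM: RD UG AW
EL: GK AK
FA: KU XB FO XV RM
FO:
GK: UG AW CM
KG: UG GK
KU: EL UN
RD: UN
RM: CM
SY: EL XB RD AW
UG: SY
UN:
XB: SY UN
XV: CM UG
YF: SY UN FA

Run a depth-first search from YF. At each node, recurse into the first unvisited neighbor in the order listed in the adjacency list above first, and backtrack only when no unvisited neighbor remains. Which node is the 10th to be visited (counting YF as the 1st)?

RM

Visit YF
YF → SY
SY → EL
EL → GK
GK → UG
GK → AW
AW → AK
AK → KU
KU → UN
AW → RM
RM → CM
CM → RD
AW → KG
SY → XB
YF → FA
FA → FO
FA → XV

Visit order: YF, SY, EL, GK, UG, AW, AK, KU, UN, RM, CM, RD, KG, XB, FA, FO, XV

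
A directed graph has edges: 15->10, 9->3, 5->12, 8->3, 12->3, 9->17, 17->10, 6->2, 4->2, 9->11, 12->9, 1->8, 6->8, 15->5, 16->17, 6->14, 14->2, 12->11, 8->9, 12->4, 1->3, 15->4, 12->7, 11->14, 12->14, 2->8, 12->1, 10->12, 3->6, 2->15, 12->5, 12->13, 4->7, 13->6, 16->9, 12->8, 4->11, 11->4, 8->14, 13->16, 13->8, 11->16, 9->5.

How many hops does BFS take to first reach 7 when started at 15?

2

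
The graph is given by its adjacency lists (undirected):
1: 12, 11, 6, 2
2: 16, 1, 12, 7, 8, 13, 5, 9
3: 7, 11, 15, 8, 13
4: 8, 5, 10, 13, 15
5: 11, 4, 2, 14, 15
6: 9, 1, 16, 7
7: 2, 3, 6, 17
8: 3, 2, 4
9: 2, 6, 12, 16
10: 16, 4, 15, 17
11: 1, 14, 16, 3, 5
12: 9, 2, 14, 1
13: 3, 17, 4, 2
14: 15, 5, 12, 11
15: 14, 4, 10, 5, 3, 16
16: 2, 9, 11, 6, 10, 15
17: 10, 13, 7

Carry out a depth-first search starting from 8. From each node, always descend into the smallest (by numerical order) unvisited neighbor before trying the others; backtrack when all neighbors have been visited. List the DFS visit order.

8 → 2 → 1 → 6 → 7 → 3 → 11 → 5 → 4 → 10 → 15 → 14 → 12 → 9 → 16 → 17 → 13

Visit 8
8 → 2
2 → 1
1 → 6
6 → 7
7 → 3
3 → 11
11 → 5
5 → 4
4 → 10
10 → 15
15 → 14
14 → 12
12 → 9
9 → 16
10 → 17
17 → 13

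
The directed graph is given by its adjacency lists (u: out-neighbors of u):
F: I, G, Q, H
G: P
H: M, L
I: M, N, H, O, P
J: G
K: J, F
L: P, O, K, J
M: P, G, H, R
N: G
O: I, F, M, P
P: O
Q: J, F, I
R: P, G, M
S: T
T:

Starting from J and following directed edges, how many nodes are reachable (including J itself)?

13

BFS from J visits: J, G, P, O, M, I, F, R, H, N, Q, L, K
Reachable nodes: 13 of 15 total.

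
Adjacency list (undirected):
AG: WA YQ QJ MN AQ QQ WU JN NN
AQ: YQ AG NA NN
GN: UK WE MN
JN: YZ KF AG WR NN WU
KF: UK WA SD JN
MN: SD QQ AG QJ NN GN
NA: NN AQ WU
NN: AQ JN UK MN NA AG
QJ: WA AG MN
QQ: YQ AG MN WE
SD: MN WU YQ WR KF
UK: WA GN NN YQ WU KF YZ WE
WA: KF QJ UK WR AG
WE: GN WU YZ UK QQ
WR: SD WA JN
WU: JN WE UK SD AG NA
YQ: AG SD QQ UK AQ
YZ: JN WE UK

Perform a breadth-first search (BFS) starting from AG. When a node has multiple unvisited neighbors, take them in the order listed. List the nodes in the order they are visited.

Visit AG; enqueue WA, YQ, QJ, MN, AQ, QQ, WU, JN, NN → queue [WA, YQ, QJ, MN, AQ, QQ, WU, JN, NN]
Visit WA; enqueue KF, UK, WR → queue [YQ, QJ, MN, AQ, QQ, WU, JN, NN, KF, UK, WR]
Visit YQ; enqueue SD → queue [QJ, MN, AQ, QQ, WU, JN, NN, KF, UK, WR, SD]
Visit QJ → queue [MN, AQ, QQ, WU, JN, NN, KF, UK, WR, SD]
Visit MN; enqueue GN → queue [AQ, QQ, WU, JN, NN, KF, UK, WR, SD, GN]
Visit AQ; enqueue NA → queue [QQ, WU, JN, NN, KF, UK, WR, SD, GN, NA]
Visit QQ; enqueue WE → queue [WU, JN, NN, KF, UK, WR, SD, GN, NA, WE]
Visit WU → queue [JN, NN, KF, UK, WR, SD, GN, NA, WE]
Visit JN; enqueue YZ → queue [NN, KF, UK, WR, SD, GN, NA, WE, YZ]
Visit NN → queue [KF, UK, WR, SD, GN, NA, WE, YZ]
Visit KF → queue [UK, WR, SD, GN, NA, WE, YZ]
Visit UK → queue [WR, SD, GN, NA, WE, YZ]
Visit WR → queue [SD, GN, NA, WE, YZ]
Visit SD → queue [GN, NA, WE, YZ]
Visit GN → queue [NA, WE, YZ]
Visit NA → queue [WE, YZ]
Visit WE → queue [YZ]
Visit YZ → queue []

AG -> WA -> YQ -> QJ -> MN -> AQ -> QQ -> WU -> JN -> NN -> KF -> UK -> WR -> SD -> GN -> NA -> WE -> YZ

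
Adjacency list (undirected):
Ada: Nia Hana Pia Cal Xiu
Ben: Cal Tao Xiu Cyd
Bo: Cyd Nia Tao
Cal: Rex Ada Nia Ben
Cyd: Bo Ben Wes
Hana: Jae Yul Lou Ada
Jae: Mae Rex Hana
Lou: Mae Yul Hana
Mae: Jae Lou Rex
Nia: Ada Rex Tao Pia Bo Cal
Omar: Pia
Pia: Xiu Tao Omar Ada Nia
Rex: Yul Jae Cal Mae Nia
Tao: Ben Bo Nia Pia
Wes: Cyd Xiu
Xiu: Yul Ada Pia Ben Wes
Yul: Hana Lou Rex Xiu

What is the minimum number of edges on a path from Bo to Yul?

Level 0: Bo
Level 1: Cyd, Nia, Tao
Level 2: Ada, Ben, Cal, Pia, Rex, Wes
Level 3: Hana, Jae, Mae, Omar, Xiu, Yul
Level 4: Lou
Yul first appears at level 3.

3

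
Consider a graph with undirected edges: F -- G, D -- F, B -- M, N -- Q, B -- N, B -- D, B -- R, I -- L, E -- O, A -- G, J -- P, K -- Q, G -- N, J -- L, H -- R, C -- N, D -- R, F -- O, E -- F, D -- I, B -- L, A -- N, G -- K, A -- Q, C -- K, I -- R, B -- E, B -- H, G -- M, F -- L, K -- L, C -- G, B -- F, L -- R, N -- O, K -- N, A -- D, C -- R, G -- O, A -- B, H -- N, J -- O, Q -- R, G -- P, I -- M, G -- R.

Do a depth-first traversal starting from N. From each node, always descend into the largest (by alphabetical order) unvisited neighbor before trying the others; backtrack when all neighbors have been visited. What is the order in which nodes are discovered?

N, Q, R, L, K, G, P, J, O, F, E, B, M, I, D, A, H, C

Visit N
N → Q
Q → R
R → L
L → K
K → G
G → P
P → J
J → O
O → F
F → E
E → B
B → M
M → I
I → D
D → A
B → H
G → C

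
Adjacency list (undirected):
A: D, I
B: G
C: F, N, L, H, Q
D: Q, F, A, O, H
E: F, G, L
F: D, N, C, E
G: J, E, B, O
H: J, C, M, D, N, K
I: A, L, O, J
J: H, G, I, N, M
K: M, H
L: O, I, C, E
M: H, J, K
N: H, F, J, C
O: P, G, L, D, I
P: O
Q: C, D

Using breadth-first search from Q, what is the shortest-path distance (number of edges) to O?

2

Level 0: Q
Level 1: C, D
Level 2: A, F, H, L, N, O
Level 3: E, G, I, J, K, M, P
Level 4: B
O first appears at level 2.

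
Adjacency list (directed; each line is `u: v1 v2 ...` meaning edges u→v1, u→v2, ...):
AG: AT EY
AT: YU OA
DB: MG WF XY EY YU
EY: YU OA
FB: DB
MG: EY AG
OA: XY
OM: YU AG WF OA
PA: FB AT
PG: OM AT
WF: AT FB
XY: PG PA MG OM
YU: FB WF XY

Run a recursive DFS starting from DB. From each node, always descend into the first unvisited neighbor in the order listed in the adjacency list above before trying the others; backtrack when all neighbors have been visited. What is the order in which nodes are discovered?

Visit DB
DB → MG
MG → EY
EY → YU
YU → FB
YU → WF
WF → AT
AT → OA
OA → XY
XY → PG
PG → OM
OM → AG
XY → PA

DB -> MG -> EY -> YU -> FB -> WF -> AT -> OA -> XY -> PG -> OM -> AG -> PA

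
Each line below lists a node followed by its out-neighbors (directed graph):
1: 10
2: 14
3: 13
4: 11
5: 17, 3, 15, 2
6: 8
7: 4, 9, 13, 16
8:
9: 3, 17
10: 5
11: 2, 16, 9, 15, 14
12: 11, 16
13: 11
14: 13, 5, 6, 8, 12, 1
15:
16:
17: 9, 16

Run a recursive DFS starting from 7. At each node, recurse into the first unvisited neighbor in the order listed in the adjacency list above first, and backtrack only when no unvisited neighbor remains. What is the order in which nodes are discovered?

7 4 11 2 14 13 5 17 9 3 16 15 6 8 12 1 10

Visit 7
7 → 4
4 → 11
11 → 2
2 → 14
14 → 13
14 → 5
5 → 17
17 → 9
9 → 3
17 → 16
5 → 15
14 → 6
6 → 8
14 → 12
14 → 1
1 → 10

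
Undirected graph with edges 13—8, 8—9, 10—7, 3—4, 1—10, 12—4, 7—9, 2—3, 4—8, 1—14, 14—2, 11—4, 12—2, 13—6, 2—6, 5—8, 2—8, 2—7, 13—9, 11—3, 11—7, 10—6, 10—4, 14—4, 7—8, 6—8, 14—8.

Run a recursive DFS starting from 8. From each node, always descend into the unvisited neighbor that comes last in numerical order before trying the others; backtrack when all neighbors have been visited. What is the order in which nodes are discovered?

Visit 8
8 → 14
14 → 4
4 → 12
12 → 2
2 → 7
7 → 11
11 → 3
7 → 10
10 → 6
6 → 13
13 → 9
10 → 1
8 → 5

8 → 14 → 4 → 12 → 2 → 7 → 11 → 3 → 10 → 6 → 13 → 9 → 1 → 5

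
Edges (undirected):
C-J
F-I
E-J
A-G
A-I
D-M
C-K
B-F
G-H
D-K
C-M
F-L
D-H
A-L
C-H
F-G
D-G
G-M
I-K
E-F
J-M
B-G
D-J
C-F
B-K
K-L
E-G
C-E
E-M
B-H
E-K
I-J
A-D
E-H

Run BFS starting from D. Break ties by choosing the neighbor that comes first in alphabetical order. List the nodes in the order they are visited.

Visit D; enqueue A, G, H, J, K, M → queue [A, G, H, J, K, M]
Visit A; enqueue I, L → queue [G, H, J, K, M, I, L]
Visit G; enqueue B, E, F → queue [H, J, K, M, I, L, B, E, F]
Visit H; enqueue C → queue [J, K, M, I, L, B, E, F, C]
Visit J → queue [K, M, I, L, B, E, F, C]
Visit K → queue [M, I, L, B, E, F, C]
Visit M → queue [I, L, B, E, F, C]
Visit I → queue [L, B, E, F, C]
Visit L → queue [B, E, F, C]
Visit B → queue [E, F, C]
Visit E → queue [F, C]
Visit F → queue [C]
Visit C → queue []

D A G H J K M I L B E F C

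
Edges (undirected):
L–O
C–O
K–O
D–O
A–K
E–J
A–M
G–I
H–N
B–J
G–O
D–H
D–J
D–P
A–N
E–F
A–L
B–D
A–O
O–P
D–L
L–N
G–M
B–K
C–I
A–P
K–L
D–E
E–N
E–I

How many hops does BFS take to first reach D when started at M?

Level 0: M
Level 1: A, G
Level 2: I, K, L, N, O, P
Level 3: B, C, D, E, H
Level 4: F, J
D first appears at level 3.

3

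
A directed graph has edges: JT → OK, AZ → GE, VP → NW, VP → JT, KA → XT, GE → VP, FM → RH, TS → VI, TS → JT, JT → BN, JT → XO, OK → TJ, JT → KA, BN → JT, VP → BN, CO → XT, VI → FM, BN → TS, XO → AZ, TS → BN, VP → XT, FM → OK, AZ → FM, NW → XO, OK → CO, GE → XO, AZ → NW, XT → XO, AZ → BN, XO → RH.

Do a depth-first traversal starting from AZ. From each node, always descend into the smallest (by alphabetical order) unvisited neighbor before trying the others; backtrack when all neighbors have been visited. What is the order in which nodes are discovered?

AZ, BN, JT, KA, XT, XO, RH, OK, CO, TJ, TS, VI, FM, GE, VP, NW

Visit AZ
AZ → BN
BN → JT
JT → KA
KA → XT
XT → XO
XO → RH
JT → OK
OK → CO
OK → TJ
BN → TS
TS → VI
VI → FM
AZ → GE
GE → VP
VP → NW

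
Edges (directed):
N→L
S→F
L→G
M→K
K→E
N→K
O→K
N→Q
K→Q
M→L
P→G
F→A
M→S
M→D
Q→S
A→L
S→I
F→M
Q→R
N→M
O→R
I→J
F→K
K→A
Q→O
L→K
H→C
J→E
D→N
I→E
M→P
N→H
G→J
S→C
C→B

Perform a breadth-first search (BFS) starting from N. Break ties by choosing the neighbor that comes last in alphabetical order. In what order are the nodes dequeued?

Visit N; enqueue Q, M, L, K, H → queue [Q, M, L, K, H]
Visit Q; enqueue S, R, O → queue [M, L, K, H, S, R, O]
Visit M; enqueue P, D → queue [L, K, H, S, R, O, P, D]
Visit L; enqueue G → queue [K, H, S, R, O, P, D, G]
Visit K; enqueue E, A → queue [H, S, R, O, P, D, G, E, A]
Visit H; enqueue C → queue [S, R, O, P, D, G, E, A, C]
Visit S; enqueue I, F → queue [R, O, P, D, G, E, A, C, I, F]
Visit R → queue [O, P, D, G, E, A, C, I, F]
Visit O → queue [P, D, G, E, A, C, I, F]
Visit P → queue [D, G, E, A, C, I, F]
Visit D → queue [G, E, A, C, I, F]
Visit G; enqueue J → queue [E, A, C, I, F, J]
Visit E → queue [A, C, I, F, J]
Visit A → queue [C, I, F, J]
Visit C; enqueue B → queue [I, F, J, B]
Visit I → queue [F, J, B]
Visit F → queue [J, B]
Visit J → queue [B]
Visit B → queue []

N, Q, M, L, K, H, S, R, O, P, D, G, E, A, C, I, F, J, B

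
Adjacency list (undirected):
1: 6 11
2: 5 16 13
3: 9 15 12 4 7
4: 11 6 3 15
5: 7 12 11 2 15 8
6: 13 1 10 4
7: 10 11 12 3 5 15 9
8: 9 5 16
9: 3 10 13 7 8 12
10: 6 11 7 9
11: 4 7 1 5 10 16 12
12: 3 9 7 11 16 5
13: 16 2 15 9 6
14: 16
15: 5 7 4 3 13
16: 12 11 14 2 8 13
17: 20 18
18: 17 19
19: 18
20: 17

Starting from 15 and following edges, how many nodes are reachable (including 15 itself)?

BFS from 15 visits: 15, 13, 7, 5, 4, 3, 16, 9, 6, 2, 12, 11, 10, 8, 14, 1
Reachable nodes: 16 of 20 total.

16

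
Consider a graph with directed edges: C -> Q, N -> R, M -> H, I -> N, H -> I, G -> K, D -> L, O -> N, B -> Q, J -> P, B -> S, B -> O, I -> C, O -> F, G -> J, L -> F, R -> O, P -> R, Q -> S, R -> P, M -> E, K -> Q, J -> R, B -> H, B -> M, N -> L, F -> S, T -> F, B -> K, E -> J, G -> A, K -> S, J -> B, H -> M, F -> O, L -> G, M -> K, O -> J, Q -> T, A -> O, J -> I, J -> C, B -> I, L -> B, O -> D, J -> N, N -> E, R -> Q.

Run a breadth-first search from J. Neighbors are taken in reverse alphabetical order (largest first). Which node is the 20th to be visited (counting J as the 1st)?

Visit J; enqueue R, P, N, I, C, B → queue [R, P, N, I, C, B]
Visit R; enqueue Q, O → queue [P, N, I, C, B, Q, O]
Visit P → queue [N, I, C, B, Q, O]
Visit N; enqueue L, E → queue [I, C, B, Q, O, L, E]
Visit I → queue [C, B, Q, O, L, E]
Visit C → queue [B, Q, O, L, E]
Visit B; enqueue S, M, K, H → queue [Q, O, L, E, S, M, K, H]
Visit Q; enqueue T → queue [O, L, E, S, M, K, H, T]
Visit O; enqueue F, D → queue [L, E, S, M, K, H, T, F, D]
Visit L; enqueue G → queue [E, S, M, K, H, T, F, D, G]
Visit E → queue [S, M, K, H, T, F, D, G]
Visit S → queue [M, K, H, T, F, D, G]
Visit M → queue [K, H, T, F, D, G]
Visit K → queue [H, T, F, D, G]
Visit H → queue [T, F, D, G]
Visit T → queue [F, D, G]
Visit F → queue [D, G]
Visit D → queue [G]
Visit G; enqueue A → queue [A]
Visit A → queue []

Visit order: J, R, P, N, I, C, B, Q, O, L, E, S, M, K, H, T, F, D, G, A

A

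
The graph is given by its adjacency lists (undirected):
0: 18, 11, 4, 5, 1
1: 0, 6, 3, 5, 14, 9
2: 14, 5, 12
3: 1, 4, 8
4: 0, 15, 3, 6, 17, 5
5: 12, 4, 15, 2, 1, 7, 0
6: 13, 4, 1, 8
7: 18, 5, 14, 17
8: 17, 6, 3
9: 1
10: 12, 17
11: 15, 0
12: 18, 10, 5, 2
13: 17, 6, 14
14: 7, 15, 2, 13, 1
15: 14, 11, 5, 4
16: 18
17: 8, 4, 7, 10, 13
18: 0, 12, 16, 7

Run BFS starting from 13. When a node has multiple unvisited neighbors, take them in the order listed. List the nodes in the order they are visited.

13, 17, 6, 14, 8, 4, 7, 10, 1, 15, 2, 3, 0, 5, 18, 12, 9, 11, 16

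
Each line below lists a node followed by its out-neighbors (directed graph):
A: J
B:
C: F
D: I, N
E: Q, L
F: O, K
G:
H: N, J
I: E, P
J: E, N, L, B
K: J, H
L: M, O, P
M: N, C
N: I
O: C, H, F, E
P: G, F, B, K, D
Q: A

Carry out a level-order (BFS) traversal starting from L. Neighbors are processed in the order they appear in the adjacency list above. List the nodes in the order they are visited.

Visit L; enqueue M, O, P → queue [M, O, P]
Visit M; enqueue N, C → queue [O, P, N, C]
Visit O; enqueue H, F, E → queue [P, N, C, H, F, E]
Visit P; enqueue G, B, K, D → queue [N, C, H, F, E, G, B, K, D]
Visit N; enqueue I → queue [C, H, F, E, G, B, K, D, I]
Visit C → queue [H, F, E, G, B, K, D, I]
Visit H; enqueue J → queue [F, E, G, B, K, D, I, J]
Visit F → queue [E, G, B, K, D, I, J]
Visit E; enqueue Q → queue [G, B, K, D, I, J, Q]
Visit G → queue [B, K, D, I, J, Q]
Visit B → queue [K, D, I, J, Q]
Visit K → queue [D, I, J, Q]
Visit D → queue [I, J, Q]
Visit I → queue [J, Q]
Visit J → queue [Q]
Visit Q; enqueue A → queue [A]
Visit A → queue []

L M O P N C H F E G B K D I J Q A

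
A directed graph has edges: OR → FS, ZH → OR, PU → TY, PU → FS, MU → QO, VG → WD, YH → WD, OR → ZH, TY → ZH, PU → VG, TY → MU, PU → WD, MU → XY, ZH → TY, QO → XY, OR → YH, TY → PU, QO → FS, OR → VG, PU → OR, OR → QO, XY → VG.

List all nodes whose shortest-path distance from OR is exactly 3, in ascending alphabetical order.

MU, PU

Level 0: OR
Level 1: FS, QO, VG, YH, ZH
Level 2: TY, WD, XY
Level 3: MU, PU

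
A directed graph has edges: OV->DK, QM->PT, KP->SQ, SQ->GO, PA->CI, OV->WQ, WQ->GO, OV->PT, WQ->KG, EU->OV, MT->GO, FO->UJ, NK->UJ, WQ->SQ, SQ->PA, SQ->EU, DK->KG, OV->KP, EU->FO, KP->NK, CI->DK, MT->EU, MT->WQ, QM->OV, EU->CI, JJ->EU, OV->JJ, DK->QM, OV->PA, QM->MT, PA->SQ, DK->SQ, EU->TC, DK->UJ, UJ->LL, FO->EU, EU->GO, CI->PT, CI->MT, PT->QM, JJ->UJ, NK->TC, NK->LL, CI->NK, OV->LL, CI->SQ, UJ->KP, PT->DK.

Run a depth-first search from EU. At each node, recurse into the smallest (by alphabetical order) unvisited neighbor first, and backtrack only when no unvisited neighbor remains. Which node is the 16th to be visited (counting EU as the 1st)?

LL

Visit EU
EU → CI
CI → DK
DK → KG
DK → QM
QM → MT
MT → GO
MT → WQ
WQ → SQ
SQ → PA
QM → OV
OV → JJ
JJ → UJ
UJ → KP
KP → NK
NK → LL
NK → TC
OV → PT
EU → FO

Visit order: EU, CI, DK, KG, QM, MT, GO, WQ, SQ, PA, OV, JJ, UJ, KP, NK, LL, TC, PT, FO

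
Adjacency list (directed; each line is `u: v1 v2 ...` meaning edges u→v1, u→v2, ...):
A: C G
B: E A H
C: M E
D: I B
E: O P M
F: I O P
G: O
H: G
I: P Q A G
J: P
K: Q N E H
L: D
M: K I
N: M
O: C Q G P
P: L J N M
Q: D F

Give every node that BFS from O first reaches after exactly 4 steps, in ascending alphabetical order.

A, H

Level 0: O
Level 1: C, G, P, Q
Level 2: D, E, F, J, L, M, N
Level 3: B, I, K
Level 4: A, H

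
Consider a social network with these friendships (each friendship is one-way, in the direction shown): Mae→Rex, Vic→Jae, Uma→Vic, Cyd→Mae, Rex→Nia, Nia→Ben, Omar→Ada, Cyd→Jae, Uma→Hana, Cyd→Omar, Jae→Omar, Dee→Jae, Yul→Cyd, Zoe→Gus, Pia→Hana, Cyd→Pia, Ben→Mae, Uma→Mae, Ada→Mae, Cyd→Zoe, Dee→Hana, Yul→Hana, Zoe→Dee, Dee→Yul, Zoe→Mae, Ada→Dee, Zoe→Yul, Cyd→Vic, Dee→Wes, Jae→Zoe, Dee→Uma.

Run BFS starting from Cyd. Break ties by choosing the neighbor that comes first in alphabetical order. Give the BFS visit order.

Cyd → Jae → Mae → Omar → Pia → Vic → Zoe → Rex → Ada → Hana → Dee → Gus → Yul → Nia → Uma → Wes → Ben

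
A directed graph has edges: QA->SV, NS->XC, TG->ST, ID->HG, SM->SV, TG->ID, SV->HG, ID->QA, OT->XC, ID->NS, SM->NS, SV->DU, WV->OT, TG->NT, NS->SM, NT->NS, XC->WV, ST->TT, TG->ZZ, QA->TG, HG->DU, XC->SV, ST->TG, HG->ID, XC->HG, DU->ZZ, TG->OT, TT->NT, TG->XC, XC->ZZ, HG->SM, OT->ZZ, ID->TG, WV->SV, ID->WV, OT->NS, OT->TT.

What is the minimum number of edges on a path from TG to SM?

3

Level 0: TG
Level 1: ID, NT, OT, ST, XC, ZZ
Level 2: HG, NS, QA, SV, TT, WV
Level 3: DU, SM
SM first appears at level 3.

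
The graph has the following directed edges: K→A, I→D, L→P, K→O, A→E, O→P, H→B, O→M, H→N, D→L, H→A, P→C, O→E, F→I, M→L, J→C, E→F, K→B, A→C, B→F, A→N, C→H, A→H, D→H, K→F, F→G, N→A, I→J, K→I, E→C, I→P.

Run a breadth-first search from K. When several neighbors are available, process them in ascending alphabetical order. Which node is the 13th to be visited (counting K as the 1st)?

J

Visit K; enqueue A, B, F, I, O → queue [A, B, F, I, O]
Visit A; enqueue C, E, H, N → queue [B, F, I, O, C, E, H, N]
Visit B → queue [F, I, O, C, E, H, N]
Visit F; enqueue G → queue [I, O, C, E, H, N, G]
Visit I; enqueue D, J, P → queue [O, C, E, H, N, G, D, J, P]
Visit O; enqueue M → queue [C, E, H, N, G, D, J, P, M]
Visit C → queue [E, H, N, G, D, J, P, M]
Visit E → queue [H, N, G, D, J, P, M]
Visit H → queue [N, G, D, J, P, M]
Visit N → queue [G, D, J, P, M]
Visit G → queue [D, J, P, M]
Visit D; enqueue L → queue [J, P, M, L]
Visit J → queue [P, M, L]
Visit P → queue [M, L]
Visit M → queue [L]
Visit L → queue []

Visit order: K, A, B, F, I, O, C, E, H, N, G, D, J, P, M, L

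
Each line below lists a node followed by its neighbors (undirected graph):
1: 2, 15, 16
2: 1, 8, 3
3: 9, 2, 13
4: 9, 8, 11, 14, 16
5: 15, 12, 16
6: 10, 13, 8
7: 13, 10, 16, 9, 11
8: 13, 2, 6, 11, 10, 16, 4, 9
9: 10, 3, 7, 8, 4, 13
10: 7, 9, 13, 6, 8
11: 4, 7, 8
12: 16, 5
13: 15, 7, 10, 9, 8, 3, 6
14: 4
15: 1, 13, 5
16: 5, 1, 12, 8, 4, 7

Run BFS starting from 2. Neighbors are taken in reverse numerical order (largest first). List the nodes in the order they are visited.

2 -> 8 -> 3 -> 1 -> 16 -> 13 -> 11 -> 10 -> 9 -> 6 -> 4 -> 15 -> 12 -> 7 -> 5 -> 14

Visit 2; enqueue 8, 3, 1 → queue [8, 3, 1]
Visit 8; enqueue 16, 13, 11, 10, 9, 6, 4 → queue [3, 1, 16, 13, 11, 10, 9, 6, 4]
Visit 3 → queue [1, 16, 13, 11, 10, 9, 6, 4]
Visit 1; enqueue 15 → queue [16, 13, 11, 10, 9, 6, 4, 15]
Visit 16; enqueue 12, 7, 5 → queue [13, 11, 10, 9, 6, 4, 15, 12, 7, 5]
Visit 13 → queue [11, 10, 9, 6, 4, 15, 12, 7, 5]
Visit 11 → queue [10, 9, 6, 4, 15, 12, 7, 5]
Visit 10 → queue [9, 6, 4, 15, 12, 7, 5]
Visit 9 → queue [6, 4, 15, 12, 7, 5]
Visit 6 → queue [4, 15, 12, 7, 5]
Visit 4; enqueue 14 → queue [15, 12, 7, 5, 14]
Visit 15 → queue [12, 7, 5, 14]
Visit 12 → queue [7, 5, 14]
Visit 7 → queue [5, 14]
Visit 5 → queue [14]
Visit 14 → queue []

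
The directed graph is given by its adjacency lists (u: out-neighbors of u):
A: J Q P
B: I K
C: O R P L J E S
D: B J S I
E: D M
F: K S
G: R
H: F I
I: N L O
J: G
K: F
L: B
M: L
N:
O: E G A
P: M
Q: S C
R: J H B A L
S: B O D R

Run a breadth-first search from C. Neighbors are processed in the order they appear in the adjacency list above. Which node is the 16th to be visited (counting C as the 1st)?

F

Visit C; enqueue O, R, P, L, J, E, S → queue [O, R, P, L, J, E, S]
Visit O; enqueue G, A → queue [R, P, L, J, E, S, G, A]
Visit R; enqueue H, B → queue [P, L, J, E, S, G, A, H, B]
Visit P; enqueue M → queue [L, J, E, S, G, A, H, B, M]
Visit L → queue [J, E, S, G, A, H, B, M]
Visit J → queue [E, S, G, A, H, B, M]
Visit E; enqueue D → queue [S, G, A, H, B, M, D]
Visit S → queue [G, A, H, B, M, D]
Visit G → queue [A, H, B, M, D]
Visit A; enqueue Q → queue [H, B, M, D, Q]
Visit H; enqueue F, I → queue [B, M, D, Q, F, I]
Visit B; enqueue K → queue [M, D, Q, F, I, K]
Visit M → queue [D, Q, F, I, K]
Visit D → queue [Q, F, I, K]
Visit Q → queue [F, I, K]
Visit F → queue [I, K]
Visit I; enqueue N → queue [K, N]
Visit K → queue [N]
Visit N → queue []

Visit order: C, O, R, P, L, J, E, S, G, A, H, B, M, D, Q, F, I, K, N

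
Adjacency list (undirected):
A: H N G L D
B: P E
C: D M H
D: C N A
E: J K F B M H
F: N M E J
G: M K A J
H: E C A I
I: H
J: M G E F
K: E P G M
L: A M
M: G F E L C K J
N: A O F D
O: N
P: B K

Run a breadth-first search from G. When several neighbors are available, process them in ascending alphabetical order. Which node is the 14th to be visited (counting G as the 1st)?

I

Visit G; enqueue A, J, K, M → queue [A, J, K, M]
Visit A; enqueue D, H, L, N → queue [J, K, M, D, H, L, N]
Visit J; enqueue E, F → queue [K, M, D, H, L, N, E, F]
Visit K; enqueue P → queue [M, D, H, L, N, E, F, P]
Visit M; enqueue C → queue [D, H, L, N, E, F, P, C]
Visit D → queue [H, L, N, E, F, P, C]
Visit H; enqueue I → queue [L, N, E, F, P, C, I]
Visit L → queue [N, E, F, P, C, I]
Visit N; enqueue O → queue [E, F, P, C, I, O]
Visit E; enqueue B → queue [F, P, C, I, O, B]
Visit F → queue [P, C, I, O, B]
Visit P → queue [C, I, O, B]
Visit C → queue [I, O, B]
Visit I → queue [O, B]
Visit O → queue [B]
Visit B → queue []

Visit order: G, A, J, K, M, D, H, L, N, E, F, P, C, I, O, B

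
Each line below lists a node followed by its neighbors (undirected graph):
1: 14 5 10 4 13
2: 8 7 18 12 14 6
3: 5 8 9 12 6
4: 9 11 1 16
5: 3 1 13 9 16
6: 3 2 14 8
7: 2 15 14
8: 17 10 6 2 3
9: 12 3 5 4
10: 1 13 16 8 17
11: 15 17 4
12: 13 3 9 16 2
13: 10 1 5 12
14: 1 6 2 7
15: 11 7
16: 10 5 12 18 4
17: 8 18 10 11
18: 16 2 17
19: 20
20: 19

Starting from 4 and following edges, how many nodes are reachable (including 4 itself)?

BFS from 4 visits: 4, 1, 9, 11, 16, 5, 10, 13, 14, 3, 12, 15, 17, 18, 8, 2, 6, 7
Reachable nodes: 18 of 20 total.

18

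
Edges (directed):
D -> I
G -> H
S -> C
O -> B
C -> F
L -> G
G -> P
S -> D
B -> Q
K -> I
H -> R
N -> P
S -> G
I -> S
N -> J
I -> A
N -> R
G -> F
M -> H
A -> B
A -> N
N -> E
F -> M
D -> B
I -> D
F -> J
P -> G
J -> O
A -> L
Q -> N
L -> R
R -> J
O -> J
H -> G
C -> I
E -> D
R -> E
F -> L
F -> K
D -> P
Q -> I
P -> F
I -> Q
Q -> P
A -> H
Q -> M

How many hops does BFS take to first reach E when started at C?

4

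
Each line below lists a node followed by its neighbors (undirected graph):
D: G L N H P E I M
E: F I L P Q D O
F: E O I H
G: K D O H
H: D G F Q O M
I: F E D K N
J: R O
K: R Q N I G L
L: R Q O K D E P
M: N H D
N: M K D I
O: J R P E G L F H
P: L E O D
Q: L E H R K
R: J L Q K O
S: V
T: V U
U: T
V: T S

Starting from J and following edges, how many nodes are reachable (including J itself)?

15

BFS from J visits: J, R, O, Q, L, K, P, H, G, F, E, D, N, I, M
Reachable nodes: 15 of 19 total.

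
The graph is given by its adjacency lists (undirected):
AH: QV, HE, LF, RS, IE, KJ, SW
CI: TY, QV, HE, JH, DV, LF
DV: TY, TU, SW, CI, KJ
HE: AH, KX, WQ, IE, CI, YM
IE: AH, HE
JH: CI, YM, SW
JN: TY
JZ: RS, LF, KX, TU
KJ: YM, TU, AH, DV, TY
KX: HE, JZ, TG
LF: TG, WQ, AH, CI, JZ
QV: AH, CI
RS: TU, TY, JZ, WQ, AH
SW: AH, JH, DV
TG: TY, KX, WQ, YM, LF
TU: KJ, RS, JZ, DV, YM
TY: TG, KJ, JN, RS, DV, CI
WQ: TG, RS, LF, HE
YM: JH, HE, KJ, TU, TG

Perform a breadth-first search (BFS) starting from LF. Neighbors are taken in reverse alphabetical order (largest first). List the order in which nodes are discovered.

Visit LF; enqueue WQ, TG, JZ, CI, AH → queue [WQ, TG, JZ, CI, AH]
Visit WQ; enqueue RS, HE → queue [TG, JZ, CI, AH, RS, HE]
Visit TG; enqueue YM, TY, KX → queue [JZ, CI, AH, RS, HE, YM, TY, KX]
Visit JZ; enqueue TU → queue [CI, AH, RS, HE, YM, TY, KX, TU]
Visit CI; enqueue QV, JH, DV → queue [AH, RS, HE, YM, TY, KX, TU, QV, JH, DV]
Visit AH; enqueue SW, KJ, IE → queue [RS, HE, YM, TY, KX, TU, QV, JH, DV, SW, KJ, IE]
Visit RS → queue [HE, YM, TY, KX, TU, QV, JH, DV, SW, KJ, IE]
Visit HE → queue [YM, TY, KX, TU, QV, JH, DV, SW, KJ, IE]
Visit YM → queue [TY, KX, TU, QV, JH, DV, SW, KJ, IE]
Visit TY; enqueue JN → queue [KX, TU, QV, JH, DV, SW, KJ, IE, JN]
Visit KX → queue [TU, QV, JH, DV, SW, KJ, IE, JN]
Visit TU → queue [QV, JH, DV, SW, KJ, IE, JN]
Visit QV → queue [JH, DV, SW, KJ, IE, JN]
Visit JH → queue [DV, SW, KJ, IE, JN]
Visit DV → queue [SW, KJ, IE, JN]
Visit SW → queue [KJ, IE, JN]
Visit KJ → queue [IE, JN]
Visit IE → queue [JN]
Visit JN → queue []

LF, WQ, TG, JZ, CI, AH, RS, HE, YM, TY, KX, TU, QV, JH, DV, SW, KJ, IE, JN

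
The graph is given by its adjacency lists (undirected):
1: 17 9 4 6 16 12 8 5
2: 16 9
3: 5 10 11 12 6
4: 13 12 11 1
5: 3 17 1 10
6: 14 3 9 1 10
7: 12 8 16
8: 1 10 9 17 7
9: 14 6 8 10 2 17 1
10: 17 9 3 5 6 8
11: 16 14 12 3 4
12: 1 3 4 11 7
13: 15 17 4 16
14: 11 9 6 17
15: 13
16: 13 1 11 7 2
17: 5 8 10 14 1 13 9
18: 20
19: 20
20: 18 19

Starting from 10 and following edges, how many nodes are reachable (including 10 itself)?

BFS from 10 visits: 10, 17, 9, 3, 5, 6, 8, 14, 1, 13, 2, 11, 12, 7, 4, 16, 15
Reachable nodes: 17 of 20 total.

17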